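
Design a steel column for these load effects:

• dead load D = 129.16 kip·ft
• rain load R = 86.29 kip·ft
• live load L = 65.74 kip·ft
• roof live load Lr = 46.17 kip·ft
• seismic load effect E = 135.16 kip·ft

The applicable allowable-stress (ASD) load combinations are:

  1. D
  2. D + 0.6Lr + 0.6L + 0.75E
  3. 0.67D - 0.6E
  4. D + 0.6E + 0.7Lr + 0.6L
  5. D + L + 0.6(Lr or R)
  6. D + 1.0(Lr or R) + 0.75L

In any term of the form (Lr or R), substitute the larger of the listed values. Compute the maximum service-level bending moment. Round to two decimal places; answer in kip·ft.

297.68 kip·ft

(Lr or R) → R = 86.29 kip·ft.
1. 1.0(129.16) = 129.16
2. 1.0(129.16) + 0.6(46.17) + 0.6(65.74) + 0.75(135.16) = 297.68
3. 0.67(129.16) - 0.6(135.16) = 86.54 - 81.10 = 5.44
4. 1.0(129.16) + 0.6(135.16) + 0.7(46.17) + 0.6(65.74) = 129.16 + 81.10 + 32.32 + 39.44 = 282.02
5. 1.0(129.16) + 1.0(65.74) + 0.6(86.29) = 129.16 + 65.74 + 51.77 = 246.67
6. 1.0(129.16) + 1.0(86.29) + 0.75(65.74) = 129.16 + 86.29 + 49.31 = 264.76
The controlling combination is 2, giving 297.68 kip·ft.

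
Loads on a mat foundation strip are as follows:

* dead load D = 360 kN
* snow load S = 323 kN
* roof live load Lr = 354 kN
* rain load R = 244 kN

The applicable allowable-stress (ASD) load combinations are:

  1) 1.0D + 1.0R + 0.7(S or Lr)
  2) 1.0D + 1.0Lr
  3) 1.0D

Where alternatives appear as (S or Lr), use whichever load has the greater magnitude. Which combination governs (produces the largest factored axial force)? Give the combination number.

(S or Lr) → Lr = 354 kN.
1) 1.0(360) + 1.0(244) + 0.7(354) = 851.8
2) 1.0(360) + 1.0(354) = 714.0
3) 1.0(360) = 360.0
The largest value is 851.8 kN from combination 1.

Combination 1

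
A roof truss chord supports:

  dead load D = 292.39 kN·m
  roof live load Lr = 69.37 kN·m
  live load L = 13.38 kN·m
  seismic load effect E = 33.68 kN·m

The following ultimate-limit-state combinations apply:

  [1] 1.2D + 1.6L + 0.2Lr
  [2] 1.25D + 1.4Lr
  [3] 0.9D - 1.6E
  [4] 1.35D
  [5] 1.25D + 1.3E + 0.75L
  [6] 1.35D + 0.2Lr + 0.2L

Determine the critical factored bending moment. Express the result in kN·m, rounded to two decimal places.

462.61 kN·m

[1] 1.2(292.39) + 1.6(13.38) + 0.2(69.37) = 386.15
[2] 1.25(292.39) + 1.4(69.37) = 462.61
[3] 0.9(292.39) - 1.6(33.68) = 209.26
[4] 1.35(292.39) = 394.73
[5] 1.25(292.39) + 1.3(33.68) + 0.75(13.38) = 419.31
[6] 1.35(292.39) + 0.2(69.37) + 0.2(13.38) = 411.28
The controlling combination is 2, giving 462.61 kN·m.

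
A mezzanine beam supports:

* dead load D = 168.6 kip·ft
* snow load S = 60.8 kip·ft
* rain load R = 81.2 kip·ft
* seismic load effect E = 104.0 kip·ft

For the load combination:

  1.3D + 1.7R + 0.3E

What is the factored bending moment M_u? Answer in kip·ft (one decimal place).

388.4 kip·ft

1.3(168.6) + 1.7(81.2) + 0.3(104.0) = 219.2 + 138.0 + 31.2 = 388.4
M_u = 388.4 kip·ft.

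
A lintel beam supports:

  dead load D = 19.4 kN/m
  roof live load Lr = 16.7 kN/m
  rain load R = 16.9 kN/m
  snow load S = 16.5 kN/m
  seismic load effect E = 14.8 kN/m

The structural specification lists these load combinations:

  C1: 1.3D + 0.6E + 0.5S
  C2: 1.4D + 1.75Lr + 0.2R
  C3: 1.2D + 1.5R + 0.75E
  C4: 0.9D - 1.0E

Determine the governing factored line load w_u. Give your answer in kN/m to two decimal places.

C1: 1.3(19.4) + 0.6(14.8) + 0.5(16.5) = 25.22 + 8.88 + 8.25 = 42.35
C2: 1.4(19.4) + 1.75(16.7) + 0.2(16.9) = 27.16 + 29.23 + 3.38 = 59.77
C3: 1.2(19.4) + 1.5(16.9) + 0.75(14.8) = 23.28 + 25.35 + 11.10 = 59.73
C4: 0.9(19.4) - 1.0(14.8) = 17.46 - 14.80 = 2.66
Combination 2 governs: w_u = 59.77 kN/m.

59.77 kN/m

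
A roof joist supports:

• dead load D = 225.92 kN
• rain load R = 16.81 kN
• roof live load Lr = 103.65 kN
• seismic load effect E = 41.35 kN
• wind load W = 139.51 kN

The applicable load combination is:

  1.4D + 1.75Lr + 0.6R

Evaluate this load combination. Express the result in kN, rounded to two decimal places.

507.76 kN

1.4(225.92) + 1.75(103.65) + 0.6(16.81) = 507.76
P_u = 507.76 kN.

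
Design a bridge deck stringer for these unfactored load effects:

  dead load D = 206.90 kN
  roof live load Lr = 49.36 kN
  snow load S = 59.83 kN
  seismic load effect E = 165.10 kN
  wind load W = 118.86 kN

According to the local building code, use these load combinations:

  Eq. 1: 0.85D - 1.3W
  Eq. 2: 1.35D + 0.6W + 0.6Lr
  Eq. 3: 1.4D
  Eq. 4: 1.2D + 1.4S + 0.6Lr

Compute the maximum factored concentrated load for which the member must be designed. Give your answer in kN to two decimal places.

380.25 kN

Eq. 1: 0.85(206.90) - 1.3(118.86) = 175.87 - 154.52 = 21.35
Eq. 2: 1.35(206.90) + 0.6(118.86) + 0.6(49.36) = 380.25
Eq. 3: 1.4(206.90) = 289.66
Eq. 4: 1.2(206.90) + 1.4(59.83) + 0.6(49.36) = 248.28 + 83.76 + 29.62 = 361.66
Combination 2 governs: P_u = 380.25 kN.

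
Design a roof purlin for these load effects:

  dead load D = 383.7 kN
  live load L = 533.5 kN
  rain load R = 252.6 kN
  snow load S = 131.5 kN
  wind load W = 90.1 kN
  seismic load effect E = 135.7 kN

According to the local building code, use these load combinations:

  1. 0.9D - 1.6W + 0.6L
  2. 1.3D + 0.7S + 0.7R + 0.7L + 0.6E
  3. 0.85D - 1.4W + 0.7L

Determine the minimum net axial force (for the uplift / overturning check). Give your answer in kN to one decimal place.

1. 0.9(383.7) - 1.6(90.1) + 0.6(533.5) = 521.3
2. 1.3(383.7) + 0.7(131.5) + 0.7(252.6) + 0.7(533.5) + 0.6(135.7) = 498.8 + 92.1 + 176.8 + 373.5 + 81.4 = 1222.6
3. 0.85(383.7) - 1.4(90.1) + 0.7(533.5) = 326.1 - 126.1 + 373.5 = 573.5
Combination 1 gives the minimum: 521.3 kN.

521.3 kN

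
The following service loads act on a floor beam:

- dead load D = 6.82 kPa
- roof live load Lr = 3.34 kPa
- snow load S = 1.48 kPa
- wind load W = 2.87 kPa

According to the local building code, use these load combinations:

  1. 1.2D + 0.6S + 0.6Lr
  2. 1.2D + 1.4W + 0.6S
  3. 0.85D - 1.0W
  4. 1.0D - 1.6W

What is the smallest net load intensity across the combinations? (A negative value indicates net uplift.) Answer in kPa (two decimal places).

1. 1.2(6.82) + 0.6(1.48) + 0.6(3.34) = 11.08
2. 1.2(6.82) + 1.4(2.87) + 0.6(1.48) = 8.18 + 4.02 + 0.89 = 13.09
3. 0.85(6.82) - 1.0(2.87) = 5.80 - 2.87 = 2.93
4. 1.0(6.82) - 1.6(2.87) = 6.82 - 4.59 = 2.23
Combination 4 gives the minimum: 2.23 kPa.

2.23 kPa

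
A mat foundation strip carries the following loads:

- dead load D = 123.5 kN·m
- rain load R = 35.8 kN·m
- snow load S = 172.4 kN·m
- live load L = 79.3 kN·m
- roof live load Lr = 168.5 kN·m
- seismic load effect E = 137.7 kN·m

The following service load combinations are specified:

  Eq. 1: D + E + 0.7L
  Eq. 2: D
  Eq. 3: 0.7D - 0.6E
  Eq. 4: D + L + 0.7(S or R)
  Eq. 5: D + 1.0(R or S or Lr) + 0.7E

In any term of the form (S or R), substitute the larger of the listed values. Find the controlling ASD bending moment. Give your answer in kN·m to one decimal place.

392.3 kN·m

(S or R) → S = 172.4 kN·m; (R or S or Lr) → S = 172.4 kN·m.
Eq. 1: 1.0(123.5) + 1.0(137.7) + 0.7(79.3) = 316.7
Eq. 2: 1.0(123.5) = 123.5
Eq. 3: 0.7(123.5) - 0.6(137.7) = 3.8
Eq. 4: 1.0(123.5) + 1.0(79.3) + 0.7(172.4) = 323.5
Eq. 5: 1.0(123.5) + 1.0(172.4) + 0.7(137.7) = 392.3
Combination 5 governs: M = 392.3 kN·m.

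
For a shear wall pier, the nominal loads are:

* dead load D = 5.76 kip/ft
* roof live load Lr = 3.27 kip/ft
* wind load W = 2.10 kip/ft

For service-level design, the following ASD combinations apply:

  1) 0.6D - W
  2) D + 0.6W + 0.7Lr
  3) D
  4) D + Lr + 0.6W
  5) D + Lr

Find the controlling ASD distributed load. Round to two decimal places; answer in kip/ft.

1) 0.6(5.76) - 1.0(2.10) = 1.36
2) 1.0(5.76) + 0.6(2.10) + 0.7(3.27) = 9.31
3) 1.0(5.76) = 5.76
4) 1.0(5.76) + 1.0(3.27) + 0.6(2.10) = 10.29
5) 1.0(5.76) + 1.0(3.27) = 9.03
The controlling combination is 4, giving 10.29 kip/ft.

10.29 kip/ft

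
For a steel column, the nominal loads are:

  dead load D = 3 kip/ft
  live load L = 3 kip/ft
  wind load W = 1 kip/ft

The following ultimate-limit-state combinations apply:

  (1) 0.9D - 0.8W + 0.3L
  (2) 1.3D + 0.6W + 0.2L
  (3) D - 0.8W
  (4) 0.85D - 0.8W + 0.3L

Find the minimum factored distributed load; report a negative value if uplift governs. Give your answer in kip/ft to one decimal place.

(1) 0.9(3) - 0.8(1) + 0.3(3) = 2.8
(2) 1.3(3) + 0.6(1) + 0.2(3) = 5.1
(3) 1.0(3) - 0.8(1) = 2.2
(4) 0.85(3) - 0.8(1) + 0.3(3) = 2.7
Combination 3 gives the minimum: 2.2 kip/ft.

2.2 kip/ft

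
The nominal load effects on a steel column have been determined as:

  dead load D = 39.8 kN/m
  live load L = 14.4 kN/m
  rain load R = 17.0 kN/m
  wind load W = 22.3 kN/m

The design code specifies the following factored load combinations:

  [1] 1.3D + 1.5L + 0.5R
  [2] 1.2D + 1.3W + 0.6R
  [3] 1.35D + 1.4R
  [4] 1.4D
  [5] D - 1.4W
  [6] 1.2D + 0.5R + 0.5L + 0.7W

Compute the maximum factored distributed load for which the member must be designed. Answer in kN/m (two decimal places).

[1] 1.3(39.8) + 1.5(14.4) + 0.5(17.0) = 81.84
[2] 1.2(39.8) + 1.3(22.3) + 0.6(17.0) = 86.95
[3] 1.35(39.8) + 1.4(17.0) = 77.53
[4] 1.4(39.8) = 55.72
[5] 1.0(39.8) - 1.4(22.3) = 8.58
[6] 1.2(39.8) + 0.5(17.0) + 0.5(14.4) + 0.7(22.3) = 79.07
Combination 2 governs: w_u = 86.95 kN/m.

86.95 kN/m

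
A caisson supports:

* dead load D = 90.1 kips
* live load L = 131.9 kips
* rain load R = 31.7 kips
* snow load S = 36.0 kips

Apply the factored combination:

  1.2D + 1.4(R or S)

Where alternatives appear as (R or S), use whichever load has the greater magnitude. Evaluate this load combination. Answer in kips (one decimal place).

158.5 kips

(R or S) → S = 36.0 kips.
1.2(90.1) + 1.4(36.0) = 108.1 + 50.4 = 158.5
P_u = 158.5 kips.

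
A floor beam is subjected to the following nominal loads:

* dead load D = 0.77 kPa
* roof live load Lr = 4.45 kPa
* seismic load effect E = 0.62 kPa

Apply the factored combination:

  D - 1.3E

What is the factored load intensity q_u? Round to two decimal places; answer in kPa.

1.0(0.77) - 1.3(0.62) = 0.77 - 0.81 = -0.04
q_u = -0.04 kPa.

-0.04 kPa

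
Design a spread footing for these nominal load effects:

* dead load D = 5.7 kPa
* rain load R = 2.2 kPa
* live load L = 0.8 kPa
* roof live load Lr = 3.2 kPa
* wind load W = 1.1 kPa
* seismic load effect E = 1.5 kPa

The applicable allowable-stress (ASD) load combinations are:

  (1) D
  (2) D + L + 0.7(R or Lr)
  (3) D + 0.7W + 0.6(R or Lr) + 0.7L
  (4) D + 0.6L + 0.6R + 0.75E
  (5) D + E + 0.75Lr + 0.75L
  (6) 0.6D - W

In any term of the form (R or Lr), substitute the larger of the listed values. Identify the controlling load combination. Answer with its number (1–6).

(R or Lr) → Lr = 3.2 kPa.
(1) 1.0(5.7) = 5.70
(2) 1.0(5.7) + 1.0(0.8) + 0.7(3.2) = 5.70 + 0.80 + 2.24 = 8.74
(3) 1.0(5.7) + 0.7(1.1) + 0.6(3.2) + 0.7(0.8) = 5.70 + 0.77 + 1.92 + 0.56 = 8.95
(4) 1.0(5.7) + 0.6(0.8) + 0.6(2.2) + 0.75(1.5) = 5.70 + 0.48 + 1.32 + 1.13 = 8.63
(5) 1.0(5.7) + 1.0(1.5) + 0.75(3.2) + 0.75(0.8) = 5.70 + 1.50 + 2.40 + 0.60 = 10.20
(6) 0.6(5.7) - 1.0(1.1) = 3.42 - 1.10 = 2.32
The largest value is 10.20 kPa from combination 5.

Combination 5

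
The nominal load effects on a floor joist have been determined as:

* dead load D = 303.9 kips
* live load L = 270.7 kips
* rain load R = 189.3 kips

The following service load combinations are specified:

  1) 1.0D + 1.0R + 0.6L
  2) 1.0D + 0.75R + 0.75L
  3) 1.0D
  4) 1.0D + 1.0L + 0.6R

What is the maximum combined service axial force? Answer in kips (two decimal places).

688.18 kips

1) 1.0(303.9) + 1.0(189.3) + 0.6(270.7) = 303.90 + 189.30 + 162.42 = 655.62
2) 1.0(303.9) + 0.75(189.3) + 0.75(270.7) = 648.90
3) 1.0(303.9) = 303.90
4) 1.0(303.9) + 1.0(270.7) + 0.6(189.3) = 303.90 + 270.70 + 113.58 = 688.18
Maximum is from combination 4.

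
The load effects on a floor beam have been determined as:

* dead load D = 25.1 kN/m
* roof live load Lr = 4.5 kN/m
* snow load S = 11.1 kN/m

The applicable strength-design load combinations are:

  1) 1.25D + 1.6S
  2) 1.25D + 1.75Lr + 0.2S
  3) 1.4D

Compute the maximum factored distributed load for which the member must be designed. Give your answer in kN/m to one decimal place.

49.1 kN/m

1) 1.25(25.1) + 1.6(11.1) = 49.1
2) 1.25(25.1) + 1.75(4.5) + 0.2(11.1) = 41.5
3) 1.4(25.1) = 35.1
Maximum is from combination 1.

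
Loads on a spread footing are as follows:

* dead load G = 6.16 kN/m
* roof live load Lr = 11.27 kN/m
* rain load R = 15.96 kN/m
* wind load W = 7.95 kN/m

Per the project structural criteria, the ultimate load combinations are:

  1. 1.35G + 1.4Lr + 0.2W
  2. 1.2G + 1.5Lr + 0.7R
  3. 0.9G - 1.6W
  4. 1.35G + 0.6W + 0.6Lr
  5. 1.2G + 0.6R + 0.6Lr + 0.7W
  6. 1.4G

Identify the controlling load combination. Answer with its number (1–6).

1. 1.35(6.16) + 1.4(11.27) + 0.2(7.95) = 25.68
2. 1.2(6.16) + 1.5(11.27) + 0.7(15.96) = 35.47
3. 0.9(6.16) - 1.6(7.95) = -7.18
4. 1.35(6.16) + 0.6(7.95) + 0.6(11.27) = 19.85
5. 1.2(6.16) + 0.6(15.96) + 0.6(11.27) + 0.7(7.95) = 29.30
6. 1.4(6.16) = 8.62
The largest value is 35.47 kN/m from combination 2.

Combination 2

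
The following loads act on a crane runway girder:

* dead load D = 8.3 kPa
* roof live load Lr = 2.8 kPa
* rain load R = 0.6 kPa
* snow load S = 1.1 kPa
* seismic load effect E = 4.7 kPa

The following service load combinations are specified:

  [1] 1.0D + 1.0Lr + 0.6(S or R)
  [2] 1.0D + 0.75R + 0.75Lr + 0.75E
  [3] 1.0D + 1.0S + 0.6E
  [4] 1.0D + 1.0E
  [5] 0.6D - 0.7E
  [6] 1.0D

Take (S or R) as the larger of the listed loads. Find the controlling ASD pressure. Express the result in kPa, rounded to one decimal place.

14.4 kPa

(S or R) → S = 1.1 kPa.
[1] 1.0(8.3) + 1.0(2.8) + 0.6(1.1) = 8.3 + 2.8 + 0.7 = 11.8
[2] 1.0(8.3) + 0.75(0.6) + 0.75(2.8) + 0.75(4.7) = 8.3 + 0.5 + 2.1 + 3.5 = 14.4
[3] 1.0(8.3) + 1.0(1.1) + 0.6(4.7) = 8.3 + 1.1 + 2.8 = 12.2
[4] 1.0(8.3) + 1.0(4.7) = 8.3 + 4.7 = 13.0
[5] 0.6(8.3) - 0.7(4.7) = 5.0 - 3.3 = 1.7
[6] 1.0(8.3) = 8.3
Combination 2 governs: p = 14.4 kPa.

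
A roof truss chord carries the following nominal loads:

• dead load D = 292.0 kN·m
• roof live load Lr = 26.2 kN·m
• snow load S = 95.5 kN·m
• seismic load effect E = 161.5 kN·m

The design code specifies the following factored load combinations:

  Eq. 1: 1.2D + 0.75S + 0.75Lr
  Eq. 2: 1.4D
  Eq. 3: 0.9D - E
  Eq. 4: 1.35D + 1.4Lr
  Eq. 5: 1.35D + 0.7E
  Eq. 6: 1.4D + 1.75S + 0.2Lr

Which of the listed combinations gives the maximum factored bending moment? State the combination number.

Eq. 1: 1.2(292.0) + 0.75(95.5) + 0.75(26.2) = 350.40 + 71.63 + 19.65 = 441.68
Eq. 2: 1.4(292.0) = 408.80
Eq. 3: 0.9(292.0) - 1.0(161.5) = 262.80 - 161.50 = 101.30
Eq. 4: 1.35(292.0) + 1.4(26.2) = 394.20 + 36.68 = 430.88
Eq. 5: 1.35(292.0) + 0.7(161.5) = 394.20 + 113.05 = 507.25
Eq. 6: 1.4(292.0) + 1.75(95.5) + 0.2(26.2) = 408.80 + 167.13 + 5.24 = 581.17
The largest value is 581.17 kN·m from combination 6.

Combination 6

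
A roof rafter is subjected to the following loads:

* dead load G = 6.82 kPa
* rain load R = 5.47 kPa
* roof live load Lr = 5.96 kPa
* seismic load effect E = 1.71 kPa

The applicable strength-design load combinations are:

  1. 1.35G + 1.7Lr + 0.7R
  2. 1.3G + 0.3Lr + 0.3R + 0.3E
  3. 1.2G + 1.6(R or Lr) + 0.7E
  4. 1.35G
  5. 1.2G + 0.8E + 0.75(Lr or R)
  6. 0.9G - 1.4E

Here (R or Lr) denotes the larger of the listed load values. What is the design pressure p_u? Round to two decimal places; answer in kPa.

23.17 kPa

(R or Lr) → Lr = 5.96 kPa; (Lr or R) → Lr = 5.96 kPa.
1. 1.35(6.82) + 1.7(5.96) + 0.7(5.47) = 9.21 + 10.13 + 3.83 = 23.17
2. 1.3(6.82) + 0.3(5.96) + 0.3(5.47) + 0.3(1.71) = 8.87 + 1.79 + 1.64 + 0.51 = 12.81
3. 1.2(6.82) + 1.6(5.96) + 0.7(1.71) = 8.18 + 9.54 + 1.20 = 18.92
4. 1.35(6.82) = 9.21
5. 1.2(6.82) + 0.8(1.71) + 0.75(5.96) = 8.18 + 1.37 + 4.47 = 14.02
6. 0.9(6.82) - 1.4(1.71) = 3.74
Combination 1 governs: p_u = 23.17 kPa.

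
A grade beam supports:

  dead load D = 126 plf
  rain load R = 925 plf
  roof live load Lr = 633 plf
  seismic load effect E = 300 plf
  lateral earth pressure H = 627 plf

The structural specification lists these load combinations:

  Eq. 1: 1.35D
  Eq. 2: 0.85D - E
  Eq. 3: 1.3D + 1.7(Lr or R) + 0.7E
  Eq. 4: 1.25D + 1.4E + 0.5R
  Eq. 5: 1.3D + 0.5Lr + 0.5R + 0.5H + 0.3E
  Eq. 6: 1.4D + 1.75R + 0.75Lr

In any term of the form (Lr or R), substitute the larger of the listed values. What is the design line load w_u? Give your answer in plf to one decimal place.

(Lr or R) → R = 925 plf.
Eq. 1: 1.35(126) = 170.1
Eq. 2: 0.85(126) - 1.0(300) = -192.9
Eq. 3: 1.3(126) + 1.7(925) + 0.7(300) = 1946.3
Eq. 4: 1.25(126) + 1.4(300) + 0.5(925) = 1040.0
Eq. 5: 1.3(126) + 0.5(633) + 0.5(925) + 0.5(627) + 0.3(300) = 1346.3
Eq. 6: 1.4(126) + 1.75(925) + 0.75(633) = 2269.9
Maximum is from combination 6.

2269.9 plf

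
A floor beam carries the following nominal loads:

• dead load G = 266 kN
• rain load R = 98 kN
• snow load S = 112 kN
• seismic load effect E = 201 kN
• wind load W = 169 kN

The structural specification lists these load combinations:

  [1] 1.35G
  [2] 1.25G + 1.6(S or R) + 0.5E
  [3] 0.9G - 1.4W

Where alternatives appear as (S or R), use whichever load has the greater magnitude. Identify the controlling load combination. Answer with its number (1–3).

(S or R) → S = 112 kN.
[1] 1.35(266) = 359.1
[2] 1.25(266) + 1.6(112) + 0.5(201) = 332.5 + 179.2 + 100.5 = 612.2
[3] 0.9(266) - 1.4(169) = 239.4 - 236.6 = 2.8
The largest value is 612.2 kN from combination 2.

Combination 2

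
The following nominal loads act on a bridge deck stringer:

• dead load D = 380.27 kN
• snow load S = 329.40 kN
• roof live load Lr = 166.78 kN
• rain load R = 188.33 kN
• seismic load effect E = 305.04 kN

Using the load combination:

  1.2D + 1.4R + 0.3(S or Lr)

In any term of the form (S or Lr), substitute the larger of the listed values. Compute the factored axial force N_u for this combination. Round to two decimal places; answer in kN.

818.81 kN

(S or Lr) → S = 329.40 kN.
1.2(380.27) + 1.4(188.33) + 0.3(329.40) = 818.81
N_u = 818.81 kN.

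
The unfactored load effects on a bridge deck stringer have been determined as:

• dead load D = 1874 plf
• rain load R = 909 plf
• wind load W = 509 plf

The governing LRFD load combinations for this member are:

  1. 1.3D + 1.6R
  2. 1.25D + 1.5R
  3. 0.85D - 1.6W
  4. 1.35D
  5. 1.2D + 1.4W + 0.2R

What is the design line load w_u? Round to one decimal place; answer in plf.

1. 1.3(1874) + 1.6(909) = 3890.6
2. 1.25(1874) + 1.5(909) = 3706.0
3. 0.85(1874) - 1.6(509) = 778.5
4. 1.35(1874) = 2529.9
5. 1.2(1874) + 1.4(509) + 0.2(909) = 3143.2
Maximum is from combination 1.

3890.6 plf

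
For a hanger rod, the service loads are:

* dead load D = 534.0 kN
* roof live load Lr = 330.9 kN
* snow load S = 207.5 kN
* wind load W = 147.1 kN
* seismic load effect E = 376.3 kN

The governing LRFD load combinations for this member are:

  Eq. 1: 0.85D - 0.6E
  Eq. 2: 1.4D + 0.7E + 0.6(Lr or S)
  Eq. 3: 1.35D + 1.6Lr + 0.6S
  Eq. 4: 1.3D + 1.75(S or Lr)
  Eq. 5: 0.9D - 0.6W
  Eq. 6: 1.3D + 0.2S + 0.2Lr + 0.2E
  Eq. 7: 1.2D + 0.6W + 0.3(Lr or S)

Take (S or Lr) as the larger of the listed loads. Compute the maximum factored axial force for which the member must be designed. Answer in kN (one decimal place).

1374.8 kN

(Lr or S) → Lr = 330.9 kN; (S or Lr) → Lr = 330.9 kN.
Eq. 1: 0.85(534.0) - 0.6(376.3) = 453.9 - 225.8 = 228.1
Eq. 2: 1.4(534.0) + 0.7(376.3) + 0.6(330.9) = 1209.6
Eq. 3: 1.35(534.0) + 1.6(330.9) + 0.6(207.5) = 720.9 + 529.4 + 124.5 = 1374.8
Eq. 4: 1.3(534.0) + 1.75(330.9) = 694.2 + 579.1 = 1273.3
Eq. 5: 0.9(534.0) - 0.6(147.1) = 480.6 - 88.3 = 392.3
Eq. 6: 1.3(534.0) + 0.2(207.5) + 0.2(330.9) + 0.2(376.3) = 877.1
Eq. 7: 1.2(534.0) + 0.6(147.1) + 0.3(330.9) = 828.3
Combination 3 governs: N_u = 1374.8 kN.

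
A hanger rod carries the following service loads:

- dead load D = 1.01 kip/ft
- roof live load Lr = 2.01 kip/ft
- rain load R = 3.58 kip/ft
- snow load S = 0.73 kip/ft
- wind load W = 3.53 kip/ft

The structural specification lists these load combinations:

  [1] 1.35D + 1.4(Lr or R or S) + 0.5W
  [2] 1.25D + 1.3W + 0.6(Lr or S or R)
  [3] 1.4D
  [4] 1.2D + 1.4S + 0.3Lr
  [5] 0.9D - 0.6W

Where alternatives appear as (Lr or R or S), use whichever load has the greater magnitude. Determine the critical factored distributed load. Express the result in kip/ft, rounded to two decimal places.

(Lr or R or S) → R = 3.58 kip/ft; (Lr or S or R) → R = 3.58 kip/ft.
[1] 1.35(1.01) + 1.4(3.58) + 0.5(3.53) = 1.36 + 5.01 + 1.77 = 8.14
[2] 1.25(1.01) + 1.3(3.53) + 0.6(3.58) = 1.26 + 4.59 + 2.15 = 8.00
[3] 1.4(1.01) = 1.41
[4] 1.2(1.01) + 1.4(0.73) + 0.3(2.01) = 2.84
[5] 0.9(1.01) - 0.6(3.53) = 0.91 - 2.12 = -1.21
Combination 1 governs: w_u = 8.14 kip/ft.

8.14 kip/ft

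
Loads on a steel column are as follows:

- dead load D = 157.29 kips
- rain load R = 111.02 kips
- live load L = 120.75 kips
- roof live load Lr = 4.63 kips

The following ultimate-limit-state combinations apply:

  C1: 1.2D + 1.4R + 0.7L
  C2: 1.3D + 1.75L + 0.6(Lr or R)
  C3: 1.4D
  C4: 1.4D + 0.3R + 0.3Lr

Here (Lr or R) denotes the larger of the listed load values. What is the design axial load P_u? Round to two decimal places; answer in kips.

482.40 kips

(Lr or R) → R = 111.02 kips.
C1: 1.2(157.29) + 1.4(111.02) + 0.7(120.75) = 428.70
C2: 1.3(157.29) + 1.75(120.75) + 0.6(111.02) = 204.48 + 211.31 + 66.61 = 482.40
C3: 1.4(157.29) = 220.21
C4: 1.4(157.29) + 0.3(111.02) + 0.3(4.63) = 254.90
The controlling combination is 2, giving 482.40 kips.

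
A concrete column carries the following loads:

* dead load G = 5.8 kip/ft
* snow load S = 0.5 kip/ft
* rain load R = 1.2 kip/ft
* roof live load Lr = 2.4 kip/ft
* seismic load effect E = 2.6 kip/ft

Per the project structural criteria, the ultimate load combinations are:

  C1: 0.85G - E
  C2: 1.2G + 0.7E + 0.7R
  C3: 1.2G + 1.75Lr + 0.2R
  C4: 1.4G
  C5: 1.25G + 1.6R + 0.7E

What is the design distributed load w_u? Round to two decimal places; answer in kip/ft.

C1: 0.85(5.8) - 1.0(2.6) = 4.93 - 2.60 = 2.33
C2: 1.2(5.8) + 0.7(2.6) + 0.7(1.2) = 6.96 + 1.82 + 0.84 = 9.62
C3: 1.2(5.8) + 1.75(2.4) + 0.2(1.2) = 6.96 + 4.20 + 0.24 = 11.40
C4: 1.4(5.8) = 8.12
C5: 1.25(5.8) + 1.6(1.2) + 0.7(2.6) = 7.25 + 1.92 + 1.82 = 10.99
The controlling combination is 3, giving 11.40 kip/ft.

11.40 kip/ft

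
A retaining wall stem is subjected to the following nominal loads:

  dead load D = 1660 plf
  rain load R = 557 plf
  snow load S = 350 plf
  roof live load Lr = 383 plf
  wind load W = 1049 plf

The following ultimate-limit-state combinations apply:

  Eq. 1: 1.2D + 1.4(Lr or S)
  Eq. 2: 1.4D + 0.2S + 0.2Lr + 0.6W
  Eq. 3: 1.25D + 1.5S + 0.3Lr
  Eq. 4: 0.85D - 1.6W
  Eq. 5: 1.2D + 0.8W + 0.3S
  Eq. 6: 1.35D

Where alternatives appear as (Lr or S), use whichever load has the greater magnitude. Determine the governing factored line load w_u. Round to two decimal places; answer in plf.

3100.00 plf

(Lr or S) → Lr = 383 plf.
Eq. 1: 1.2(1660) + 1.4(383) = 1992.00 + 536.20 = 2528.20
Eq. 2: 1.4(1660) + 0.2(350) + 0.2(383) + 0.6(1049) = 2324.00 + 70.00 + 76.60 + 629.40 = 3100.00
Eq. 3: 1.25(1660) + 1.5(350) + 0.3(383) = 2075.00 + 525.00 + 114.90 = 2714.90
Eq. 4: 0.85(1660) - 1.6(1049) = 1411.00 - 1678.40 = -267.40
Eq. 5: 1.2(1660) + 0.8(1049) + 0.3(350) = 1992.00 + 839.20 + 105.00 = 2936.20
Eq. 6: 1.35(1660) = 2241.00
Combination 2 governs: w_u = 3100.00 plf.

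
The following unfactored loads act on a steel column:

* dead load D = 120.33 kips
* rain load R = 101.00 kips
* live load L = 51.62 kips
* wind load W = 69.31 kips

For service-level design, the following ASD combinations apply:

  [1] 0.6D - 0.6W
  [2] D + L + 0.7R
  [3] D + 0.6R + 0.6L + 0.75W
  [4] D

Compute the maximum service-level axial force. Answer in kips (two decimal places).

263.88 kips

[1] 0.6(120.33) - 0.6(69.31) = 30.61
[2] 1.0(120.33) + 1.0(51.62) + 0.7(101.00) = 242.65
[3] 1.0(120.33) + 0.6(101.00) + 0.6(51.62) + 0.75(69.31) = 263.88
[4] 1.0(120.33) = 120.33
Maximum is from combination 3.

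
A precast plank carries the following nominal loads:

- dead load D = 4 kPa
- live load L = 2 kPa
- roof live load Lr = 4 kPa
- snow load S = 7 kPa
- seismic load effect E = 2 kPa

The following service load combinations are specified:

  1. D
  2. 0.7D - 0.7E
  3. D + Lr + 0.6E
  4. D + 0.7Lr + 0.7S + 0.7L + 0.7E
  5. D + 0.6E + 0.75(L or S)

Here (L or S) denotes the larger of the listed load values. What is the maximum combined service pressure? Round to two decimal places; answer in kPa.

(L or S) → S = 7 kPa.
1. 1.0(4) = 4.00
2. 0.7(4) - 0.7(2) = 2.80 - 1.40 = 1.40
3. 1.0(4) + 1.0(4) + 0.6(2) = 4.00 + 4.00 + 1.20 = 9.20
4. 1.0(4) + 0.7(4) + 0.7(7) + 0.7(2) + 0.7(2) = 4.00 + 2.80 + 4.90 + 1.40 + 1.40 = 14.50
5. 1.0(4) + 0.6(2) + 0.75(7) = 4.00 + 1.20 + 5.25 = 10.45
The controlling combination is 4, giving 14.50 kPa.

14.50 kPa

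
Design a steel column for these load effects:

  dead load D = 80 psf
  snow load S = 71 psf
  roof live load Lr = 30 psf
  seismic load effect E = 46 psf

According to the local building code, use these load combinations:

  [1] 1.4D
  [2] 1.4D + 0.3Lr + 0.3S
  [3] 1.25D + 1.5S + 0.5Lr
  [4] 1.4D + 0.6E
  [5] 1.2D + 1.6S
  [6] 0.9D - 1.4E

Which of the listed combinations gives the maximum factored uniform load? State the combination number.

[1] 1.4(80) = 112.0
[2] 1.4(80) + 0.3(30) + 0.3(71) = 142.3
[3] 1.25(80) + 1.5(71) + 0.5(30) = 221.5
[4] 1.4(80) + 0.6(46) = 139.6
[5] 1.2(80) + 1.6(71) = 209.6
[6] 0.9(80) - 1.4(46) = 7.6
The largest value is 221.5 psf from combination 3.

Combination 3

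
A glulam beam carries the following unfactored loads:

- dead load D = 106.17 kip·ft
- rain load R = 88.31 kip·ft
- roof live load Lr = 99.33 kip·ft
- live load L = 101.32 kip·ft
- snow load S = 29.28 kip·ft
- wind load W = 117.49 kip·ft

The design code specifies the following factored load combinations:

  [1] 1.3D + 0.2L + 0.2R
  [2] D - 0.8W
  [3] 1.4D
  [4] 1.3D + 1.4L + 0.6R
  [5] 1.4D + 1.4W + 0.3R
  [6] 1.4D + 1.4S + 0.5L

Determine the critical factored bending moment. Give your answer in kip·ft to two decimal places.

[1] 1.3(106.17) + 0.2(101.32) + 0.2(88.31) = 175.95
[2] 1.0(106.17) - 0.8(117.49) = 106.17 - 93.99 = 12.18
[3] 1.4(106.17) = 148.64
[4] 1.3(106.17) + 1.4(101.32) + 0.6(88.31) = 138.02 + 141.85 + 52.99 = 332.86
[5] 1.4(106.17) + 1.4(117.49) + 0.3(88.31) = 148.64 + 164.49 + 26.49 = 339.62
[6] 1.4(106.17) + 1.4(29.28) + 0.5(101.32) = 148.64 + 40.99 + 50.66 = 240.29
The controlling combination is 5, giving 339.62 kip·ft.

339.62 kip·ft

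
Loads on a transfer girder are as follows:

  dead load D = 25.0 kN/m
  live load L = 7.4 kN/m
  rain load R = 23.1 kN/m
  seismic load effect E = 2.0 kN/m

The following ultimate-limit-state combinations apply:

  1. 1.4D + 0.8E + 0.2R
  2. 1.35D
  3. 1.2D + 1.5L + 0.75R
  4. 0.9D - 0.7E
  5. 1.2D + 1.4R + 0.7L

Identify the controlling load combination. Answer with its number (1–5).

1. 1.4(25.0) + 0.8(2.0) + 0.2(23.1) = 35.0 + 1.6 + 4.6 = 41.2
2. 1.35(25.0) = 33.8
3. 1.2(25.0) + 1.5(7.4) + 0.75(23.1) = 30.0 + 11.1 + 17.3 = 58.4
4. 0.9(25.0) - 0.7(2.0) = 22.5 - 1.4 = 21.1
5. 1.2(25.0) + 1.4(23.1) + 0.7(7.4) = 30.0 + 32.3 + 5.2 = 67.5
The largest value is 67.5 kN/m from combination 5.

Combination 5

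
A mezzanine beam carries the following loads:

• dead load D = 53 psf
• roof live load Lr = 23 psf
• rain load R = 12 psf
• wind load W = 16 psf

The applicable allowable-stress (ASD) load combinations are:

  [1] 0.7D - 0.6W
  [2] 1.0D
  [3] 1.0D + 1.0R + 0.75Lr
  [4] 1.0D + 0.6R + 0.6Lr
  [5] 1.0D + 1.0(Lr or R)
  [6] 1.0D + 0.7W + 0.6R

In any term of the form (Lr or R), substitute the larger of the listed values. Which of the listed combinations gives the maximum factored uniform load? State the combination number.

Combination 3

(Lr or R) → Lr = 23 psf.
[1] 0.7(53) - 0.6(16) = 37.10 - 9.60 = 27.50
[2] 1.0(53) = 53.00
[3] 1.0(53) + 1.0(12) + 0.75(23) = 53.00 + 12.00 + 17.25 = 82.25
[4] 1.0(53) + 0.6(12) + 0.6(23) = 53.00 + 7.20 + 13.80 = 74.00
[5] 1.0(53) + 1.0(23) = 53.00 + 23.00 = 76.00
[6] 1.0(53) + 0.7(16) + 0.6(12) = 53.00 + 11.20 + 7.20 = 71.40
The largest value is 82.25 psf from combination 3.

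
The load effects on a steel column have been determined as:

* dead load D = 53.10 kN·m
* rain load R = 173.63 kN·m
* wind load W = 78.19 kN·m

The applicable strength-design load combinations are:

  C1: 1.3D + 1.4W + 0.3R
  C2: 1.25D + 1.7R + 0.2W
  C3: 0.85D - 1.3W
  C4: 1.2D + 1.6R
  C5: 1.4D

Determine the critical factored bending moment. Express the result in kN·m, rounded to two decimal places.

377.18 kN·m

C1: 1.3(53.10) + 1.4(78.19) + 0.3(173.63) = 230.59
C2: 1.25(53.10) + 1.7(173.63) + 0.2(78.19) = 377.18
C3: 0.85(53.10) - 1.3(78.19) = -56.51
C4: 1.2(53.10) + 1.6(173.63) = 341.53
C5: 1.4(53.10) = 74.34
Combination 2 governs: M_u = 377.18 kN·m.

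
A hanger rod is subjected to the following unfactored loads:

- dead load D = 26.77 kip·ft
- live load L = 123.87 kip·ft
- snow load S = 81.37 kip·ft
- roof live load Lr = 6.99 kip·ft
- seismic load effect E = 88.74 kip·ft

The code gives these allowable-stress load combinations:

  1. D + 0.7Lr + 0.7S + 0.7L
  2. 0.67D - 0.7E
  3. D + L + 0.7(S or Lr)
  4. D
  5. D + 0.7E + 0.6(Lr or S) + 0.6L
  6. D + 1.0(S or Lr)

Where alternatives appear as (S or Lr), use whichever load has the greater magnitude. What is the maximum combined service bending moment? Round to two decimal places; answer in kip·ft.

212.03 kip·ft

(S or Lr) → S = 81.37 kip·ft; (Lr or S) → S = 81.37 kip·ft.
1. 1.0(26.77) + 0.7(6.99) + 0.7(81.37) + 0.7(123.87) = 26.77 + 4.89 + 56.96 + 86.71 = 175.33
2. 0.67(26.77) - 0.7(88.74) = 17.94 - 62.12 = -44.18
3. 1.0(26.77) + 1.0(123.87) + 0.7(81.37) = 26.77 + 123.87 + 56.96 = 207.60
4. 1.0(26.77) = 26.77
5. 1.0(26.77) + 0.7(88.74) + 0.6(81.37) + 0.6(123.87) = 26.77 + 62.12 + 48.82 + 74.32 = 212.03
6. 1.0(26.77) + 1.0(81.37) = 26.77 + 81.37 = 108.14
The controlling combination is 5, giving 212.03 kip·ft.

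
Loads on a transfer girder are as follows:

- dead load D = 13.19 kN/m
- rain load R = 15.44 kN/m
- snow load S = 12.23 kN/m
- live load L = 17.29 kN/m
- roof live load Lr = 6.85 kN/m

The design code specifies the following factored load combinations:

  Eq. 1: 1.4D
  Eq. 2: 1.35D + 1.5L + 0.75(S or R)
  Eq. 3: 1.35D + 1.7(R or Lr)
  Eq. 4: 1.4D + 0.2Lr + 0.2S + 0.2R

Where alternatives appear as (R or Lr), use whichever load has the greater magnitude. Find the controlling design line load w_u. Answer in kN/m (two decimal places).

55.32 kN/m

(S or R) → R = 15.44 kN/m; (R or Lr) → R = 15.44 kN/m.
Eq. 1: 1.4(13.19) = 18.47
Eq. 2: 1.35(13.19) + 1.5(17.29) + 0.75(15.44) = 55.32
Eq. 3: 1.35(13.19) + 1.7(15.44) = 44.05
Eq. 4: 1.4(13.19) + 0.2(6.85) + 0.2(12.23) + 0.2(15.44) = 25.37
Combination 2 governs: w_u = 55.32 kN/m.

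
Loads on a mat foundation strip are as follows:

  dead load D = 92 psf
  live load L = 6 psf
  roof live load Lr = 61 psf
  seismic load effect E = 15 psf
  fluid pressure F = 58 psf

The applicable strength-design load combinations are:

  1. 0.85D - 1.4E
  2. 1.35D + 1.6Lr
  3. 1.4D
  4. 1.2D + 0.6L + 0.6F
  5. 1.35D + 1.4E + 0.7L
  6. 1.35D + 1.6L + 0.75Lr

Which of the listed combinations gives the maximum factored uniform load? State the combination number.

1. 0.85(92) - 1.4(15) = 78.20 - 21.00 = 57.20
2. 1.35(92) + 1.6(61) = 124.20 + 97.60 = 221.80
3. 1.4(92) = 128.80
4. 1.2(92) + 0.6(6) + 0.6(58) = 110.40 + 3.60 + 34.80 = 148.80
5. 1.35(92) + 1.4(15) + 0.7(6) = 124.20 + 21.00 + 4.20 = 149.40
6. 1.35(92) + 1.6(6) + 0.75(61) = 124.20 + 9.60 + 45.75 = 179.55
The largest value is 221.80 psf from combination 2.

Combination 2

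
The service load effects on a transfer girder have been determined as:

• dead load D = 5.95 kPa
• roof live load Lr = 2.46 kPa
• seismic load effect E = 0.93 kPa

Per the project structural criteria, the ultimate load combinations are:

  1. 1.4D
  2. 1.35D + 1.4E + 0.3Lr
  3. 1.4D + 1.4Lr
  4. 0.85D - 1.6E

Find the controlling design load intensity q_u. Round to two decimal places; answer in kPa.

11.77 kPa

1. 1.4(5.95) = 8.33
2. 1.35(5.95) + 1.4(0.93) + 0.3(2.46) = 8.03 + 1.30 + 0.74 = 10.07
3. 1.4(5.95) + 1.4(2.46) = 8.33 + 3.44 = 11.77
4. 0.85(5.95) - 1.6(0.93) = 5.06 - 1.49 = 3.57
The controlling combination is 3, giving 11.77 kPa.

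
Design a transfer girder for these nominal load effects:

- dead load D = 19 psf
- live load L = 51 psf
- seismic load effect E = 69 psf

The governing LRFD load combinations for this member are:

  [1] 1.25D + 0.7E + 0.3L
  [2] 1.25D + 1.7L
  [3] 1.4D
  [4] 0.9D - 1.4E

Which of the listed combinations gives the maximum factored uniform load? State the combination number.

[1] 1.25(19) + 0.7(69) + 0.3(51) = 23.8 + 48.3 + 15.3 = 87.4
[2] 1.25(19) + 1.7(51) = 23.8 + 86.7 = 110.5
[3] 1.4(19) = 26.6
[4] 0.9(19) - 1.4(69) = 17.1 - 96.6 = -79.5
The largest value is 110.5 psf from combination 2.

Combination 2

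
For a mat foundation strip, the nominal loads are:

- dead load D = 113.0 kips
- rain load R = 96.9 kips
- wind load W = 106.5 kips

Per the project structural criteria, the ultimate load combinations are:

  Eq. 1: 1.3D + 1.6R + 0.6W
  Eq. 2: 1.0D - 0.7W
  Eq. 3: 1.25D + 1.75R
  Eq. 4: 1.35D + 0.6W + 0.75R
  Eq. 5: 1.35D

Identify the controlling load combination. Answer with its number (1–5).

Eq. 1: 1.3(113.0) + 1.6(96.9) + 0.6(106.5) = 146.90 + 155.04 + 63.90 = 365.84
Eq. 2: 1.0(113.0) - 0.7(106.5) = 113.00 - 74.55 = 38.45
Eq. 3: 1.25(113.0) + 1.75(96.9) = 141.25 + 169.58 = 310.83
Eq. 4: 1.35(113.0) + 0.6(106.5) + 0.75(96.9) = 152.55 + 63.90 + 72.68 = 289.13
Eq. 5: 1.35(113.0) = 152.55
The largest value is 365.84 kips from combination 1.

Combination 1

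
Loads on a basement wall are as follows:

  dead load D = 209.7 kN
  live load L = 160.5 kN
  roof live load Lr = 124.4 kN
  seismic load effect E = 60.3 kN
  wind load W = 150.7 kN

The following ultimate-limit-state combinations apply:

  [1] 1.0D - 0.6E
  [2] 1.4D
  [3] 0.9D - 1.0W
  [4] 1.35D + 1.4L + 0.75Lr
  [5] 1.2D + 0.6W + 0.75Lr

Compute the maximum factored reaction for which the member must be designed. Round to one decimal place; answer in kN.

[1] 1.0(209.7) - 0.6(60.3) = 209.7 - 36.2 = 173.5
[2] 1.4(209.7) = 293.6
[3] 0.9(209.7) - 1.0(150.7) = 188.7 - 150.7 = 38.0
[4] 1.35(209.7) + 1.4(160.5) + 0.75(124.4) = 283.1 + 224.7 + 93.3 = 601.1
[5] 1.2(209.7) + 0.6(150.7) + 0.75(124.4) = 435.4
The controlling combination is 4, giving 601.1 kN.

601.1 kN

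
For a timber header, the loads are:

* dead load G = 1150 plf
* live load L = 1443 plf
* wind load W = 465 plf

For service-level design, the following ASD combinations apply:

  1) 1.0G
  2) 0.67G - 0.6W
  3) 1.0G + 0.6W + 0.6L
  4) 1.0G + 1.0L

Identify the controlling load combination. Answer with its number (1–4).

Combination 4

1) 1.0(1150) = 1150.0
2) 0.67(1150) - 0.6(465) = 770.5 - 279.0 = 491.5
3) 1.0(1150) + 0.6(465) + 0.6(1443) = 1150.0 + 279.0 + 865.8 = 2294.8
4) 1.0(1150) + 1.0(1443) = 1150.0 + 1443.0 = 2593.0
The largest value is 2593.0 plf from combination 4.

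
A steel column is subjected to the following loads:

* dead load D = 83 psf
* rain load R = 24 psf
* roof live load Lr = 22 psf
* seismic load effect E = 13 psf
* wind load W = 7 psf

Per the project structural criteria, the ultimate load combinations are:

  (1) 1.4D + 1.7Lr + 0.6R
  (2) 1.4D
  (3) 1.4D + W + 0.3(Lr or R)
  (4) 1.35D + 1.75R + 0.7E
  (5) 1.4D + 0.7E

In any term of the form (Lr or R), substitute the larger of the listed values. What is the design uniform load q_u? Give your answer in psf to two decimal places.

(Lr or R) → R = 24 psf.
(1) 1.4(83) + 1.7(22) + 0.6(24) = 116.20 + 37.40 + 14.40 = 168.00
(2) 1.4(83) = 116.20
(3) 1.4(83) + 1.0(7) + 0.3(24) = 116.20 + 7.00 + 7.20 = 130.40
(4) 1.35(83) + 1.75(24) + 0.7(13) = 112.05 + 42.00 + 9.10 = 163.15
(5) 1.4(83) + 0.7(13) = 116.20 + 9.10 = 125.30
Combination 1 governs: q_u = 168.00 psf.

168.00 psf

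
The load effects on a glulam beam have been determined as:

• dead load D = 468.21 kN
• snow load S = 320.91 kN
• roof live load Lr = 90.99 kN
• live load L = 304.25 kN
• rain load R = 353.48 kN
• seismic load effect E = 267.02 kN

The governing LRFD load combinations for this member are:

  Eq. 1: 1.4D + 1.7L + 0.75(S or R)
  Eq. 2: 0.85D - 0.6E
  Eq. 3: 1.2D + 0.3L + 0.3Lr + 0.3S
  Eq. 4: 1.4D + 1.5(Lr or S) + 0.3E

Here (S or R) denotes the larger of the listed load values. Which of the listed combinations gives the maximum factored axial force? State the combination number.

(S or R) → R = 353.48 kN; (Lr or S) → S = 320.91 kN.
Eq. 1: 1.4(468.21) + 1.7(304.25) + 0.75(353.48) = 655.49 + 517.23 + 265.11 = 1437.83
Eq. 2: 0.85(468.21) - 0.6(267.02) = 397.98 - 160.21 = 237.77
Eq. 3: 1.2(468.21) + 0.3(304.25) + 0.3(90.99) + 0.3(320.91) = 561.85 + 91.28 + 27.30 + 96.27 = 776.70
Eq. 4: 1.4(468.21) + 1.5(320.91) + 0.3(267.02) = 655.49 + 481.37 + 80.11 = 1216.97
The largest value is 1437.83 kN from combination 1.

Combination 1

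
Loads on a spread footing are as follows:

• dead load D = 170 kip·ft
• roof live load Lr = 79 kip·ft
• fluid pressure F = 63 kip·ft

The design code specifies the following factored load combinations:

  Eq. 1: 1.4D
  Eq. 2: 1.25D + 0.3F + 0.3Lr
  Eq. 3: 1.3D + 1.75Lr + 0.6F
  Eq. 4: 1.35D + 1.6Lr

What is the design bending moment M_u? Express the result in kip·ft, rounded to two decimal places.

Eq. 1: 1.4(170) = 238.00
Eq. 2: 1.25(170) + 0.3(63) + 0.3(79) = 212.50 + 18.90 + 23.70 = 255.10
Eq. 3: 1.3(170) + 1.75(79) + 0.6(63) = 221.00 + 138.25 + 37.80 = 397.05
Eq. 4: 1.35(170) + 1.6(79) = 229.50 + 126.40 = 355.90
The controlling combination is 3, giving 397.05 kip·ft.

397.05 kip·ft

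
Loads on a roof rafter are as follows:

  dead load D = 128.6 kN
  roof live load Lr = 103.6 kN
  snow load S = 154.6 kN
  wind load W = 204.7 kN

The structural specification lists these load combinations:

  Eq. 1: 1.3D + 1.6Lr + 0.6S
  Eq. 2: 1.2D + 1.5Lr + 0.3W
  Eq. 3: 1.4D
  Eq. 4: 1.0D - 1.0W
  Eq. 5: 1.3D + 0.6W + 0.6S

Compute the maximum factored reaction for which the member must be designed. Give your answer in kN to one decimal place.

425.7 kN

Eq. 1: 1.3(128.6) + 1.6(103.6) + 0.6(154.6) = 425.7
Eq. 2: 1.2(128.6) + 1.5(103.6) + 0.3(204.7) = 154.3 + 155.4 + 61.4 = 371.1
Eq. 3: 1.4(128.6) = 180.0
Eq. 4: 1.0(128.6) - 1.0(204.7) = 128.6 - 204.7 = -76.1
Eq. 5: 1.3(128.6) + 0.6(204.7) + 0.6(154.6) = 167.2 + 122.8 + 92.8 = 382.8
Combination 1 governs: V_u = 425.7 kN.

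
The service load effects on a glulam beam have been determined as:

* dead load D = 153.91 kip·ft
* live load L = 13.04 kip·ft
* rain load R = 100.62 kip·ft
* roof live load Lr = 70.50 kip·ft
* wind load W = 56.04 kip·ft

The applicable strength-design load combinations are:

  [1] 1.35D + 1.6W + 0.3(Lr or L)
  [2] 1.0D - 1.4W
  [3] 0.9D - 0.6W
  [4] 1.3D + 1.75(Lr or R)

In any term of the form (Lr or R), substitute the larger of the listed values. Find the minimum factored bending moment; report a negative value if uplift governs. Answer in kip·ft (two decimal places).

(Lr or L) → Lr = 70.50 kip·ft; (Lr or R) → R = 100.62 kip·ft.
[1] 1.35(153.91) + 1.6(56.04) + 0.3(70.50) = 318.59
[2] 1.0(153.91) - 1.4(56.04) = 75.45
[3] 0.9(153.91) - 0.6(56.04) = 104.90
[4] 1.3(153.91) + 1.75(100.62) = 376.17
Combination 2 gives the minimum: 75.45 kip·ft.

75.45 kip·ft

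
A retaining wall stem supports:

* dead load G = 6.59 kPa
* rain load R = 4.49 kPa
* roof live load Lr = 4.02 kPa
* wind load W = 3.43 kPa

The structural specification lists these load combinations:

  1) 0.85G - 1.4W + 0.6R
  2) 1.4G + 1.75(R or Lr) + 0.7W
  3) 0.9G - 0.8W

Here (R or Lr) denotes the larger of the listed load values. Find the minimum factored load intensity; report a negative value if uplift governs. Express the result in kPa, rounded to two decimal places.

3.19 kPa

(R or Lr) → R = 4.49 kPa.
1) 0.85(6.59) - 1.4(3.43) + 0.6(4.49) = 5.60 - 4.80 + 2.69 = 3.49
2) 1.4(6.59) + 1.75(4.49) + 0.7(3.43) = 19.48
3) 0.9(6.59) - 0.8(3.43) = 5.93 - 2.74 = 3.19
Combination 3 gives the minimum: 3.19 kPa.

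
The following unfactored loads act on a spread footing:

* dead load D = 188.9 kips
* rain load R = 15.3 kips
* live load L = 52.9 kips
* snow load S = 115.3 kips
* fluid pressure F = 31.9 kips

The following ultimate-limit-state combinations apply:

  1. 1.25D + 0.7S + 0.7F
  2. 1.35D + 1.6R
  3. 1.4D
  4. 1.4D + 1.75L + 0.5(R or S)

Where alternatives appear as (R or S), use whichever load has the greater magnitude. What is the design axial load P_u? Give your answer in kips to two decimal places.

(R or S) → S = 115.3 kips.
1. 1.25(188.9) + 0.7(115.3) + 0.7(31.9) = 236.13 + 80.71 + 22.33 = 339.17
2. 1.35(188.9) + 1.6(15.3) = 255.02 + 24.48 = 279.50
3. 1.4(188.9) = 264.46
4. 1.4(188.9) + 1.75(52.9) + 0.5(115.3) = 264.46 + 92.58 + 57.65 = 414.69
Combination 4 governs: P_u = 414.69 kips.

414.69 kips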